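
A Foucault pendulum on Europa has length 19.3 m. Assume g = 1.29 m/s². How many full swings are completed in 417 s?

T = 2π√(L/g) = 2π√(19.3/1.29) = 24.30 s.
Number of complete oscillations = ⌊417/24.30⌋ = ⌊17.16⌋ = 17.

17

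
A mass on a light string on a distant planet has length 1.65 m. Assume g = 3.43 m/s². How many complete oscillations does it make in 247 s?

56

T = 2π√(L/g) = 2π√(1.65/3.43) = 4.358 s.
Number of complete oscillations = ⌊247/4.358⌋ = ⌊56.68⌋ = 56.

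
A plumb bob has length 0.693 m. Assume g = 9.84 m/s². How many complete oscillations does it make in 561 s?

336

T = 2π√(L/g) = 2π√(0.693/9.84) = 1.667 s.
Number of complete oscillations = ⌊561/1.667⌋ = ⌊336.4⌋ = 336.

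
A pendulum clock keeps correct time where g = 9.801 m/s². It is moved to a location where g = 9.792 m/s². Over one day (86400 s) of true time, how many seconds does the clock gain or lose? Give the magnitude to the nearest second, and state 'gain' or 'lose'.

The clock's period scales as T ∝ 1/√g, so T'/T = √(9.801/9.792) = 1.00046.
In 86400 s of true time the clock registers 86400/1.00046 = 86360.3 s, so it loses 40 s.

lose 40 s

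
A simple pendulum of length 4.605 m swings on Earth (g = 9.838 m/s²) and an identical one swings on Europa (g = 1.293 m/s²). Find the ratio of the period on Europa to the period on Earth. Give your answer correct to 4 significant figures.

2.758

T ∝ 1/√g, so T₂/T₁ = √(g₁/g₂) = √(9.838/1.293) = 2.758.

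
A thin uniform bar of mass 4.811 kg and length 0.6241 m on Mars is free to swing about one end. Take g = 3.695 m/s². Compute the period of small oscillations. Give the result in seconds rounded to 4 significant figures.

For a physical pendulum T = 2π√(I/(mgd)), with d = 0.31205 m from pivot to centre of mass.
I_cm = mL²/12 = 4.811 × 0.6241²/12 = 0.15616 kg·m²; I = I_cm + md² = 0.15616 + 4.811 × 0.31205² = 0.62463 kg·m².
T = 2π√(0.62463/(4.811 × 3.695 × 0.31205)) = 2.108 s.

2.108 s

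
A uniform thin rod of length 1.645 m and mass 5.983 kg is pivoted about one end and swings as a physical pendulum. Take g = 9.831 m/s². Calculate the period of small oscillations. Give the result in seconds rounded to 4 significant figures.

2.099 s

For a physical pendulum T = 2π√(I/(mgd)), with d = 0.82250 m from pivot to centre of mass.
I_cm = mL²/12 = 5.983 × 1.645²/12 = 1.3492 kg·m²; I = I_cm + md² = 1.3492 + 5.983 × 0.82250² = 5.3967 kg·m².
T = 2π√(5.3967/(5.983 × 9.831 × 0.82250)) = 2.099 s.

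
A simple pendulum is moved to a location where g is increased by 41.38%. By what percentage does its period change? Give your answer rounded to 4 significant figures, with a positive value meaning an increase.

-15.90%

T ∝ 1/√g, so T'/T = 1/√(1.4138) = 0.84102.
Percentage change in T = (0.84102 − 1) × 100% = -15.90%.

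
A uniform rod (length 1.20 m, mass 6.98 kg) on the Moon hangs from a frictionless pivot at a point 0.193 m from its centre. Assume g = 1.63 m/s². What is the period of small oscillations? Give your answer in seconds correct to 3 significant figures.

For a physical pendulum T = 2π√(I/(mgd)), with d = 0.1930 m from pivot to centre of mass.
I_cm = mL²/12 = 6.98 × 1.20²/12 = 0.8376 kg·m²; I = I_cm + md² = 0.8376 + 6.98 × 0.1930² = 1.098 kg·m².
T = 2π√(1.098/(6.98 × 1.63 × 0.1930)) = 4.44 s.

4.44 s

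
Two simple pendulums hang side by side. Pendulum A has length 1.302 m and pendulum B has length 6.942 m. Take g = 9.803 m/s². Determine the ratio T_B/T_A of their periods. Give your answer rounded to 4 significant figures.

T ∝ √L, so T_B/T_A = √(L_B/L_A) = √(6.942/1.302) = 2.309.

2.309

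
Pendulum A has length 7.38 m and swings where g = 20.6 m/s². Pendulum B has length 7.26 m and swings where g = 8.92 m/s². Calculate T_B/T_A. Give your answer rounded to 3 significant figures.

1.51

T = 2π√(L/g), so T_B/T_A = √((L_B/g_B)/(L_A/g_A)) = √((7.26/8.92)/(7.38/20.6)) = 1.51.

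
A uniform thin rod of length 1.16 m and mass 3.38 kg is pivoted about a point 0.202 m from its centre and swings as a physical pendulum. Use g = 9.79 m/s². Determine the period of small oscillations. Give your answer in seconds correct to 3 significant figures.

1.75 s

For a physical pendulum T = 2π√(I/(mgd)), with d = 0.2020 m from pivot to centre of mass.
I_cm = mL²/12 = 3.38 × 1.16²/12 = 0.3790 kg·m²; I = I_cm + md² = 0.3790 + 3.38 × 0.2020² = 0.5169 kg·m².
T = 2π√(0.5169/(3.38 × 9.79 × 0.2020)) = 1.75 s.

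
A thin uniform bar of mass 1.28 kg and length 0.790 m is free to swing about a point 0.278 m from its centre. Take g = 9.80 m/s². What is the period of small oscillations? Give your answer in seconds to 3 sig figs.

For a physical pendulum T = 2π√(I/(mgd)), with d = 0.2780 m from pivot to centre of mass.
I_cm = mL²/12 = 1.28 × 0.790²/12 = 0.06657 kg·m²; I = I_cm + md² = 0.06657 + 1.28 × 0.2780² = 0.1655 kg·m².
T = 2π√(0.1655/(1.28 × 9.80 × 0.2780)) = 1.37 s.

1.37 s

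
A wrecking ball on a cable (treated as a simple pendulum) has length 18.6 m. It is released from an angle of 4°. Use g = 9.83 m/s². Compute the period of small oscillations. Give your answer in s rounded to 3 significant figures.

8.64 s

T = 2π√(L/g) = 2π√(18.6/9.83) = 2π × 1.376 = 8.64 s.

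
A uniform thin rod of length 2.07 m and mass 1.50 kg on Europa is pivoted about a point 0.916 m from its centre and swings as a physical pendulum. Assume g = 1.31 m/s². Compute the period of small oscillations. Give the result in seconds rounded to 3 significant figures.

6.27 s

For a physical pendulum T = 2π√(I/(mgd)), with d = 0.9160 m from pivot to centre of mass.
I_cm = mL²/12 = 1.50 × 2.07²/12 = 0.5356 kg·m²; I = I_cm + md² = 0.5356 + 1.50 × 0.9160² = 1.794 kg·m².
T = 2π√(1.794/(1.50 × 1.31 × 0.9160)) = 6.27 s.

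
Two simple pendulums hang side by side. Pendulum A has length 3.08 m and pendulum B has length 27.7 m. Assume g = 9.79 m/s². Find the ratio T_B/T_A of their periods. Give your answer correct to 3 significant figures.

3.00

T ∝ √L, so T_B/T_A = √(L_B/L_A) = √(27.7/3.08) = 3.00.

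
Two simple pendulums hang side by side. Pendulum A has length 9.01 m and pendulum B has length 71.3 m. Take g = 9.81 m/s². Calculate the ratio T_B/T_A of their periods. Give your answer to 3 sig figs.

2.81

T ∝ √L, so T_B/T_A = √(L_B/L_A) = √(71.3/9.01) = 2.81.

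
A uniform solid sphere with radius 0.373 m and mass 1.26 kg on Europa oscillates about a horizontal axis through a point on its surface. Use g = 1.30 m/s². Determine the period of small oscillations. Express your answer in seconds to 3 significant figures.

3.98 s

I_cm = (2/5)mr² = 0.07012 kg·m². The pivot is at distance d = 0.373 m from the centre of mass.
By the parallel-axis theorem, I = I_cm + md² = 0.07012 + 0.1753 = 0.2454 kg·m².
T = 2π√(I/(mgd)) = 2π√(0.2454/(1.26 × 1.30 × 0.373)) = 3.98 s.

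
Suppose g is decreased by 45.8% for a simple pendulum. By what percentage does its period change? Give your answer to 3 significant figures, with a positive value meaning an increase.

T ∝ 1/√g, so T'/T = 1/√(0.5420) = 1.358.
Percentage change in T = (1.358 − 1) × 100% = 35.8%.

35.8%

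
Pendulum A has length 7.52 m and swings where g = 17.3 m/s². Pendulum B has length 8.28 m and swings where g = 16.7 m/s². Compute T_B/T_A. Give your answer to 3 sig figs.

1.07

T = 2π√(L/g), so T_B/T_A = √((L_B/g_B)/(L_A/g_A)) = √((8.28/16.7)/(7.52/17.3)) = 1.07.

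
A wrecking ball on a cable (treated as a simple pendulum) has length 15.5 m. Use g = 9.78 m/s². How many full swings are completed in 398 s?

50

T = 2π√(L/g) = 2π√(15.5/9.78) = 7.910 s.
Number of complete oscillations = ⌊398/7.910⌋ = ⌊50.32⌋ = 50.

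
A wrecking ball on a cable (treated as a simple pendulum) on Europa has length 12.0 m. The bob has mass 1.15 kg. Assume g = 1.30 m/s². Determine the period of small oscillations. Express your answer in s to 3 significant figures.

T = 2π√(L/g) = 2π√(12.0/1.30) = 2π × 3.038 = 19.1 s.

19.1 s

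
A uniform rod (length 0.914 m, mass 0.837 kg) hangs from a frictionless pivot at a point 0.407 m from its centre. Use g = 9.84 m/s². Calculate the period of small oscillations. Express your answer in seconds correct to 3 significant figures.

1.52 s

For a physical pendulum T = 2π√(I/(mgd)), with d = 0.4070 m from pivot to centre of mass.
I_cm = mL²/12 = 0.837 × 0.914²/12 = 0.05827 kg·m²; I = I_cm + md² = 0.05827 + 0.837 × 0.4070² = 0.1969 kg·m².
T = 2π√(0.1969/(0.837 × 9.84 × 0.4070)) = 1.52 s.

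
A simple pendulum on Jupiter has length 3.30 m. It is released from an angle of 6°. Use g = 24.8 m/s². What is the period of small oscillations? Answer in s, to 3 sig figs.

2.29 s

T = 2π√(L/g) = 2π√(3.30/24.8) = 2π × 0.3648 = 2.29 s.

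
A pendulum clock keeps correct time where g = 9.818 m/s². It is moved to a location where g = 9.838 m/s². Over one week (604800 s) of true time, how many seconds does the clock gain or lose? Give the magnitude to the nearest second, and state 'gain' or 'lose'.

gain 616 s

The clock's period scales as T ∝ 1/√g, so T'/T = √(9.818/9.838) = 0.998983.
In 604800 s of true time the clock registers 604800/0.998983 = 605415.7 s, so it gains 616 s.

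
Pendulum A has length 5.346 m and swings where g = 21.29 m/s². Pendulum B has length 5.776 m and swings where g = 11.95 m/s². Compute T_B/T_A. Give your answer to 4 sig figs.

1.387

T = 2π√(L/g), so T_B/T_A = √((L_B/g_B)/(L_A/g_A)) = √((5.776/11.95)/(5.346/21.29)) = 1.387.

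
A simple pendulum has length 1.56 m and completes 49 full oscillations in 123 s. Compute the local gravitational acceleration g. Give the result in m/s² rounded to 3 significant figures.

T = 123/49 = 2.510 s.
From T = 2π√(L/g), g = 4π²L/T² = 4π² × 1.56/2.510² = 9.77 m/s².

9.77 m/s²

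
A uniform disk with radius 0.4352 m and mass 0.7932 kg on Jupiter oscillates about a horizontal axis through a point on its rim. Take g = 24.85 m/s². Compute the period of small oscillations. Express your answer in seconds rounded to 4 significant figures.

I_cm = ½mr² = 0.075116 kg·m². The pivot is at distance d = 0.4352 m from the centre of mass.
By the parallel-axis theorem, I = I_cm + md² = 0.075116 + 0.15023 = 0.22535 kg·m².
T = 2π√(I/(mgd)) = 2π√(0.22535/(0.7932 × 24.85 × 0.4352)) = 1.018 s.

1.018 s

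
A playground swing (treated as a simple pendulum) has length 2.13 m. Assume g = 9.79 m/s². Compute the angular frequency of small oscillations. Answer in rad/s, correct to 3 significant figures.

ω = √(g/L) = √(9.79/2.13) = 2.14 rad/s.

2.14 rad/s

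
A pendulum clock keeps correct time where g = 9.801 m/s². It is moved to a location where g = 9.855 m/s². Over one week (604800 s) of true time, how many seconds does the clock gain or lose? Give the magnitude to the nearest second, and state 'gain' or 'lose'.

gain 1664 s

The clock's period scales as T ∝ 1/√g, so T'/T = √(9.801/9.855) = 0.997257.
In 604800 s of true time the clock registers 604800/0.997257 = 606463.8 s, so it gains 1664 s.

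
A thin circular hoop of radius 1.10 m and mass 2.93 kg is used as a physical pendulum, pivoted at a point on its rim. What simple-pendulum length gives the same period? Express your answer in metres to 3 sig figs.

The equivalent simple-pendulum length is L_eq = I/(md), where I is about the pivot and d = 1.100 m.
I_cm = mR² = 3.545 kg·m², so I = I_cm + md² = 3.545 + 3.545 = 7.091 kg·m².
L_eq = 7.091/(2.93 × 1.100) = 2.20 m.

2.20 m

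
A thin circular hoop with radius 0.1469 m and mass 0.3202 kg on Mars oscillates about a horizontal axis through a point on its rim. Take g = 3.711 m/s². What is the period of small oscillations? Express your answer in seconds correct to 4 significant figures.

1.768 s

I_cm = mr² = 0.0069098 kg·m². The pivot is at distance d = 0.1469 m from the centre of mass.
By the parallel-axis theorem, I = I_cm + md² = 0.0069098 + 0.0069098 = 0.013820 kg·m².
T = 2π√(I/(mgd)) = 2π√(0.013820/(0.3202 × 3.711 × 0.1469)) = 1.768 s.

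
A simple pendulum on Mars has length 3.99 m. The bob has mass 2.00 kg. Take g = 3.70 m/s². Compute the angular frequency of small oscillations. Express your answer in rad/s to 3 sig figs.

ω = √(g/L) = √(3.70/3.99) = 0.963 rad/s.

0.963 rad/s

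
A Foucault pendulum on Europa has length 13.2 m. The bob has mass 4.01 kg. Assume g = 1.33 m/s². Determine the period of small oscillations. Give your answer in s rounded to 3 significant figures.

T = 2π√(L/g) = 2π√(13.2/1.33) = 2π × 3.150 = 19.8 s.

19.8 s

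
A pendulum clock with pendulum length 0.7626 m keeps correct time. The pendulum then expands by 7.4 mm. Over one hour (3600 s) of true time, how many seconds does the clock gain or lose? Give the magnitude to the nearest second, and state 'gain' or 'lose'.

T ∝ √L, so T'/T = √(0.77000/0.7626) = 1.00484.
In 3600 s of true time the clock registers 3600/1.00484 = 3582.7 s, so it loses 17 s.

lose 17 s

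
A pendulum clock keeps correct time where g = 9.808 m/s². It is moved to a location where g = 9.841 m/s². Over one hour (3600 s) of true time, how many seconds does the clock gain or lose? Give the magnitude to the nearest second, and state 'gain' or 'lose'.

The clock's period scales as T ∝ 1/√g, so T'/T = √(9.808/9.841) = 0.998322.
In 3600 s of true time the clock registers 3600/0.998322 = 3606.1 s, so it gains 6 s.

gain 6 s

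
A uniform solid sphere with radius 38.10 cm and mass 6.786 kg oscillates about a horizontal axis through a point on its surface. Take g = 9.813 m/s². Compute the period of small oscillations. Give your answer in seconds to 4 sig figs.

1.465 s

I_cm = (2/5)mr² = 0.39403 kg·m². The pivot is at distance d = 0.3810 m from the centre of mass.
By the parallel-axis theorem, I = I_cm + md² = 0.39403 + 0.98506 = 1.3791 kg·m².
T = 2π√(I/(mgd)) = 2π√(1.3791/(6.786 × 9.813 × 0.3810)) = 1.465 s.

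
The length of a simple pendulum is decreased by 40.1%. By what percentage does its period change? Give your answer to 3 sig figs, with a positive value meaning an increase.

T ∝ √L, so T'/T = √(0.5990) = 0.7740.
Percentage change in T = (0.7740 − 1) × 100% = -22.6%.

-22.6%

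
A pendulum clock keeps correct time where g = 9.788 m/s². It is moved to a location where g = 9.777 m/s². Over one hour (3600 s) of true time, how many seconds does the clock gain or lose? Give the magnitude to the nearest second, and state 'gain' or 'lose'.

lose 2 s

The clock's period scales as T ∝ 1/√g, so T'/T = √(9.788/9.777) = 1.00056.
In 3600 s of true time the clock registers 3600/1.00056 = 3598.0 s, so it loses 2 s.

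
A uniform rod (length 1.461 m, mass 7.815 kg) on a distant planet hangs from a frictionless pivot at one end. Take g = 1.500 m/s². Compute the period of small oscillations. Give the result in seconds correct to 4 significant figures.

For a physical pendulum T = 2π√(I/(mgd)), with d = 0.73050 m from pivot to centre of mass.
I_cm = mL²/12 = 7.815 × 1.461²/12 = 1.3901 kg·m²; I = I_cm + md² = 1.3901 + 7.815 × 0.73050² = 5.5604 kg·m².
T = 2π√(5.5604/(7.815 × 1.500 × 0.73050)) = 5.063 s.

5.063 s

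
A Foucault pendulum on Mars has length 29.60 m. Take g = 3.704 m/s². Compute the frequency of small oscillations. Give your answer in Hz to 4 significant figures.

0.05630 Hz

T = 2π√(L/g) = 2π√(29.60/3.704) = 17.762 s, so f = 1/T = 0.05630 Hz.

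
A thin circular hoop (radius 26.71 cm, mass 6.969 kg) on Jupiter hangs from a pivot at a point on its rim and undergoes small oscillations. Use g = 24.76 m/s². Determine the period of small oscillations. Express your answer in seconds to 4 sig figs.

0.9229 s

I_cm = mr² = 0.49719 kg·m². The pivot is at distance d = 0.2671 m from the centre of mass.
By the parallel-axis theorem, I = I_cm + md² = 0.49719 + 0.49719 = 0.99437 kg·m².
T = 2π√(I/(mgd)) = 2π√(0.99437/(6.969 × 24.76 × 0.2671)) = 0.9229 s.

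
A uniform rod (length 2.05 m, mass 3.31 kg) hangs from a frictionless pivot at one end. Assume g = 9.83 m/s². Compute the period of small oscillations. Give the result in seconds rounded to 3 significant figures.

2.34 s

For a physical pendulum T = 2π√(I/(mgd)), with d = 1.025 m from pivot to centre of mass.
I_cm = mL²/12 = 3.31 × 2.05²/12 = 1.159 kg·m²; I = I_cm + md² = 1.159 + 3.31 × 1.025² = 4.637 kg·m².
T = 2π√(4.637/(3.31 × 9.83 × 1.025)) = 2.34 s.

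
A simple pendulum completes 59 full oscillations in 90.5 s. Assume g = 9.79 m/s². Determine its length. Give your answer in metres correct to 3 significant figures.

T = 90.5/59 = 1.534 s.
From T = 2π√(L/g), L = gT²/(4π²) = 9.79 × 1.534²/(4π²) = 0.583 m.

0.583 m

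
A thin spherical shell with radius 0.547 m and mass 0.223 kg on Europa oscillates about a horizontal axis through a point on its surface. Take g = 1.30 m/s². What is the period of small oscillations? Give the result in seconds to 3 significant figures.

I_cm = (2/3)mr² = 0.04448 kg·m². The pivot is at distance d = 0.547 m from the centre of mass.
By the parallel-axis theorem, I = I_cm + md² = 0.04448 + 0.06672 = 0.1112 kg·m².
T = 2π√(I/(mgd)) = 2π√(0.1112/(0.223 × 1.30 × 0.547)) = 5.26 s.

5.26 s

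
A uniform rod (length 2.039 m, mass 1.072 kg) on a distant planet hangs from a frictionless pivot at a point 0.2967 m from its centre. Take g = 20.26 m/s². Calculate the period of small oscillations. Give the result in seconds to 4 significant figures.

1.689 s

For a physical pendulum T = 2π√(I/(mgd)), with d = 0.29670 m from pivot to centre of mass.
I_cm = mL²/12 = 1.072 × 2.039²/12 = 0.37141 kg·m²; I = I_cm + md² = 0.37141 + 1.072 × 0.29670² = 0.46577 kg·m².
T = 2π√(0.46577/(1.072 × 20.26 × 0.29670)) = 1.689 s.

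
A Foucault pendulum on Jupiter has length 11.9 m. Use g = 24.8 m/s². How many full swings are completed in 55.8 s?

12

T = 2π√(L/g) = 2π√(11.9/24.8) = 4.352 s.
Number of complete oscillations = ⌊55.8/4.352⌋ = ⌊12.82⌋ = 12.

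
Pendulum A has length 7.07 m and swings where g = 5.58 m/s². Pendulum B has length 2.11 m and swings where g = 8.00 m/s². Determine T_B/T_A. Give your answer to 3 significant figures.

T = 2π√(L/g), so T_B/T_A = √((L_B/g_B)/(L_A/g_A)) = √((2.11/8.00)/(7.07/5.58)) = 0.456.

0.456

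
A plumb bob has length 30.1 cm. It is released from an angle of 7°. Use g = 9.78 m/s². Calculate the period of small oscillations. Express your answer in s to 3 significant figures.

T = 2π√(L/g) = 2π√(0.301/9.78) = 2π × 0.1754 = 1.10 s.

1.10 s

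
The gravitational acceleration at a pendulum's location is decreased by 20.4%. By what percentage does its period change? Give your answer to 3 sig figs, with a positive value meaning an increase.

12.1%

T ∝ 1/√g, so T'/T = 1/√(0.7960) = 1.121.
Percentage change in T = (1.121 − 1) × 100% = 12.1%.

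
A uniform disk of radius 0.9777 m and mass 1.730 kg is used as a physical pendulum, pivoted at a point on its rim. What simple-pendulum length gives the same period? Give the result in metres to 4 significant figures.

The equivalent simple-pendulum length is L_eq = I/(md), where I is about the pivot and d = 0.97770 m.
I_cm = ½mR² = 0.82685 kg·m², so I = I_cm + md² = 0.82685 + 1.6537 = 2.4806 kg·m².
L_eq = 2.4806/(1.730 × 0.97770) = 1.467 m.

1.467 m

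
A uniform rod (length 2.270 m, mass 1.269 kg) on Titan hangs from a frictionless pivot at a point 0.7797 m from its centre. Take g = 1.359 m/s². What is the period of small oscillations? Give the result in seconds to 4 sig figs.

6.217 s

For a physical pendulum T = 2π√(I/(mgd)), with d = 0.77970 m from pivot to centre of mass.
I_cm = mL²/12 = 1.269 × 2.270²/12 = 0.54492 kg·m²; I = I_cm + md² = 0.54492 + 1.269 × 0.77970² = 1.3164 kg·m².
T = 2π√(1.3164/(1.269 × 1.359 × 0.77970)) = 6.217 s.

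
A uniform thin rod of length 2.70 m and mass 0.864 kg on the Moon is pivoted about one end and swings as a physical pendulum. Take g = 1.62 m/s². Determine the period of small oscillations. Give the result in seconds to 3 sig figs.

For a physical pendulum T = 2π√(I/(mgd)), with d = 1.350 m from pivot to centre of mass.
I_cm = mL²/12 = 0.864 × 2.70²/12 = 0.5249 kg·m²; I = I_cm + md² = 0.5249 + 0.864 × 1.350² = 2.100 kg·m².
T = 2π√(2.100/(0.864 × 1.62 × 1.350)) = 6.62 s.

6.62 s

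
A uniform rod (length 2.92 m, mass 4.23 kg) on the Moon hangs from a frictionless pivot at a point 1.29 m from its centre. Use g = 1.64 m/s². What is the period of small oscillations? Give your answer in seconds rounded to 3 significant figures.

For a physical pendulum T = 2π√(I/(mgd)), with d = 1.290 m from pivot to centre of mass.
I_cm = mL²/12 = 4.23 × 2.92²/12 = 3.006 kg·m²; I = I_cm + md² = 3.006 + 4.23 × 1.290² = 10.04 kg·m².
T = 2π√(10.04/(4.23 × 1.64 × 1.290)) = 6.66 s.

6.66 s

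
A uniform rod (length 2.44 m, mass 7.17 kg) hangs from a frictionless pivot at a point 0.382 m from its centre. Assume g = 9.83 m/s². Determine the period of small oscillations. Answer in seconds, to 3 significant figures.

For a physical pendulum T = 2π√(I/(mgd)), with d = 0.3820 m from pivot to centre of mass.
I_cm = mL²/12 = 7.17 × 2.44²/12 = 3.557 kg·m²; I = I_cm + md² = 3.557 + 7.17 × 0.3820² = 4.604 kg·m².
T = 2π√(4.604/(7.17 × 9.83 × 0.3820)) = 2.60 s.

2.60 s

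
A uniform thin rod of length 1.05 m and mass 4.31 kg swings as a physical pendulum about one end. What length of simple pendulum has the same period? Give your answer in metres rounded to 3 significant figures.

The equivalent simple-pendulum length is L_eq = I/(md), where I is about the pivot and d = 0.5250 m.
I_cm = (1/12)mL² = 0.3960 kg·m², so I = I_cm + md² = 0.3960 + 1.188 = 1.584 kg·m².
L_eq = 1.584/(4.31 × 0.5250) = 0.700 m.

0.700 m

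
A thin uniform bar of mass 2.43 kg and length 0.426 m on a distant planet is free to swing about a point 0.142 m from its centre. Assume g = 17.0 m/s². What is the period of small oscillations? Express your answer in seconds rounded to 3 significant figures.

0.760 s

For a physical pendulum T = 2π√(I/(mgd)), with d = 0.1420 m from pivot to centre of mass.
I_cm = mL²/12 = 2.43 × 0.426²/12 = 0.03675 kg·m²; I = I_cm + md² = 0.03675 + 2.43 × 0.1420² = 0.08575 kg·m².
T = 2π√(0.08575/(2.43 × 17.0 × 0.1420)) = 0.760 s.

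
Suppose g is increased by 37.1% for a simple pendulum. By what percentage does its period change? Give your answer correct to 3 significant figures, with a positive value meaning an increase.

-14.6%

T ∝ 1/√g, so T'/T = 1/√(1.371) = 0.8540.
Percentage change in T = (0.8540 − 1) × 100% = -14.6%.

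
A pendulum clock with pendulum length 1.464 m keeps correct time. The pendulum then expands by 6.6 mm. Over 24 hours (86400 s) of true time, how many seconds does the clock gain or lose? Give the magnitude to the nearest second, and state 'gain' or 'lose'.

T ∝ √L, so T'/T = √(1.47060/1.464) = 1.00225.
In 86400 s of true time the clock registers 86400/1.00225 = 86205.9 s, so it loses 194 s.

lose 194 s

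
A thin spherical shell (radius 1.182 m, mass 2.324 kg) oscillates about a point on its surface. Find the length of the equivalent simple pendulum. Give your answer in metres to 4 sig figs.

The equivalent simple-pendulum length is L_eq = I/(md), where I is about the pivot and d = 1.1820 m.
I_cm = (2/3)mR² = 2.1646 kg·m², so I = I_cm + md² = 2.1646 + 3.2469 = 5.4115 kg·m².
L_eq = 5.4115/(2.324 × 1.1820) = 1.970 m.

1.970 m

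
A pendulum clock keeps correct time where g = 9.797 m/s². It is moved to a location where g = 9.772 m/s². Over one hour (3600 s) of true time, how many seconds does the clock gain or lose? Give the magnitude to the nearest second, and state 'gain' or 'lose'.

lose 5 s

The clock's period scales as T ∝ 1/√g, so T'/T = √(9.797/9.772) = 1.00128.
In 3600 s of true time the clock registers 3600/1.00128 = 3595.4 s, so it loses 5 s.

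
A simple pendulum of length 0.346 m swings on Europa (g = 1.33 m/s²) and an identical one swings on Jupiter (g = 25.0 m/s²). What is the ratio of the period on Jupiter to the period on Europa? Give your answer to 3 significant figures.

0.231

T ∝ 1/√g, so T₂/T₁ = √(g₁/g₂) = √(1.33/25.0) = 0.231.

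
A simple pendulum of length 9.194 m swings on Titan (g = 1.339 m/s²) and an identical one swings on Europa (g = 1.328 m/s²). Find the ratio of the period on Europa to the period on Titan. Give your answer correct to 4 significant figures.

1.004

T ∝ 1/√g, so T₂/T₁ = √(g₁/g₂) = √(1.339/1.328) = 1.004.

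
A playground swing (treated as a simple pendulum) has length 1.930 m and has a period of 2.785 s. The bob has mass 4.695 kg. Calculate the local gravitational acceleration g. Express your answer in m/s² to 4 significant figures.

From T = 2π√(L/g), g = 4π²L/T² = 4π² × 1.930/2.7850² = 9.824 m/s².

9.824 m/s²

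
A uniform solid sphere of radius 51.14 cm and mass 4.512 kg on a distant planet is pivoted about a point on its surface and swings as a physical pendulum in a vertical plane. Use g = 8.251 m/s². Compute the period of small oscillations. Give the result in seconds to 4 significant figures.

1.851 s

I_cm = (2/5)mr² = 0.47201 kg·m². The pivot is at distance d = 0.5114 m from the centre of mass.
By the parallel-axis theorem, I = I_cm + md² = 0.47201 + 1.1800 = 1.6520 kg·m².
T = 2π√(I/(mgd)) = 2π√(1.6520/(4.512 × 8.251 × 0.5114)) = 1.851 s.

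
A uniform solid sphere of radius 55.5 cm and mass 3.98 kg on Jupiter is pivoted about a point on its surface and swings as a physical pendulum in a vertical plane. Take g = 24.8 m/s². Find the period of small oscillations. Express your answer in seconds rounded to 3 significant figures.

1.11 s

I_cm = (2/5)mr² = 0.4904 kg·m². The pivot is at distance d = 0.555 m from the centre of mass.
By the parallel-axis theorem, I = I_cm + md² = 0.4904 + 1.226 = 1.716 kg·m².
T = 2π√(I/(mgd)) = 2π√(1.716/(3.98 × 24.8 × 0.555)) = 1.11 s.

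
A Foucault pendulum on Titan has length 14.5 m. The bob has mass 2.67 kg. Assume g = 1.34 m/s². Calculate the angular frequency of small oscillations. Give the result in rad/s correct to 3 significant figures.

ω = √(g/L) = √(1.34/14.5) = 0.304 rad/s.

0.304 rad/s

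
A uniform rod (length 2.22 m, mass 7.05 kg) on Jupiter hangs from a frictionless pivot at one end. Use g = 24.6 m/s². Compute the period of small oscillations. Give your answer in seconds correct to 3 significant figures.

1.54 s

For a physical pendulum T = 2π√(I/(mgd)), with d = 1.110 m from pivot to centre of mass.
I_cm = mL²/12 = 7.05 × 2.22²/12 = 2.895 kg·m²; I = I_cm + md² = 2.895 + 7.05 × 1.110² = 11.58 kg·m².
T = 2π√(11.58/(7.05 × 24.6 × 1.110)) = 1.54 s.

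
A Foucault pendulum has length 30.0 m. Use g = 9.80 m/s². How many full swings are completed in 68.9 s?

6

T = 2π√(L/g) = 2π√(30.0/9.80) = 10.99 s.
Number of complete oscillations = ⌊68.9/10.99⌋ = ⌊6.267⌋ = 6.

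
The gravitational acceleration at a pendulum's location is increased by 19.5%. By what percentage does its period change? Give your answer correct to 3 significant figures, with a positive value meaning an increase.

T ∝ 1/√g, so T'/T = 1/√(1.195) = 0.9148.
Percentage change in T = (0.9148 − 1) × 100% = -8.52%.

-8.52%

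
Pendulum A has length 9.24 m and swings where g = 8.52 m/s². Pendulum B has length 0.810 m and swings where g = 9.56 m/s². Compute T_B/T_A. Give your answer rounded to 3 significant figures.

T = 2π√(L/g), so T_B/T_A = √((L_B/g_B)/(L_A/g_A)) = √((0.810/9.56)/(9.24/8.52)) = 0.280.

0.280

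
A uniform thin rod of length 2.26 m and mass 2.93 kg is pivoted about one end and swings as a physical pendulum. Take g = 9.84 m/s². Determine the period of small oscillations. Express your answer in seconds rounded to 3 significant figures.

2.46 s

For a physical pendulum T = 2π√(I/(mgd)), with d = 1.130 m from pivot to centre of mass.
I_cm = mL²/12 = 2.93 × 2.26²/12 = 1.247 kg·m²; I = I_cm + md² = 1.247 + 2.93 × 1.130² = 4.988 kg·m².
T = 2π√(4.988/(2.93 × 9.84 × 1.130)) = 2.46 s.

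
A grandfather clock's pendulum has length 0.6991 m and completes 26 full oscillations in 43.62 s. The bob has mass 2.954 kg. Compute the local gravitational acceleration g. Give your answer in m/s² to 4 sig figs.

T = 43.62/26 = 1.6777 s.
From T = 2π√(L/g), g = 4π²L/T² = 4π² × 0.6991/1.6777² = 9.806 m/s².

9.806 m/s²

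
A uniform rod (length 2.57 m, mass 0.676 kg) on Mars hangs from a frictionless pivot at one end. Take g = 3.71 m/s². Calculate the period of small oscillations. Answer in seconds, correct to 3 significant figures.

4.27 s

For a physical pendulum T = 2π√(I/(mgd)), with d = 1.285 m from pivot to centre of mass.
I_cm = mL²/12 = 0.676 × 2.57²/12 = 0.3721 kg·m²; I = I_cm + md² = 0.3721 + 0.676 × 1.285² = 1.488 kg·m².
T = 2π√(1.488/(0.676 × 3.71 × 1.285)) = 4.27 s.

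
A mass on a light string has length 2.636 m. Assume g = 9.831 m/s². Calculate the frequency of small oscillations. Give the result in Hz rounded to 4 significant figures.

0.3074 Hz

T = 2π√(L/g) = 2π√(2.636/9.831) = 3.2535 s, so f = 1/T = 0.3074 Hz.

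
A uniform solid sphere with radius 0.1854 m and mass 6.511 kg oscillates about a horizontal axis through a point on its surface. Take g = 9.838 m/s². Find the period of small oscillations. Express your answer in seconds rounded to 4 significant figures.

I_cm = (2/5)mr² = 0.089521 kg·m². The pivot is at distance d = 0.1854 m from the centre of mass.
By the parallel-axis theorem, I = I_cm + md² = 0.089521 + 0.22380 = 0.31333 kg·m².
T = 2π√(I/(mgd)) = 2π√(0.31333/(6.511 × 9.838 × 0.1854)) = 1.021 s.

1.021 s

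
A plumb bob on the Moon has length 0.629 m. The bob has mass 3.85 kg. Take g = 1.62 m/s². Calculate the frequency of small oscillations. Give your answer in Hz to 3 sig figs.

T = 2π√(L/g) = 2π√(0.629/1.62) = 3.915 s, so f = 1/T = 0.255 Hz.

0.255 Hz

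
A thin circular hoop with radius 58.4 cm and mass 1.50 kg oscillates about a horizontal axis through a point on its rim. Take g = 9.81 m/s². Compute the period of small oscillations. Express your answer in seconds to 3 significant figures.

2.17 s

I_cm = mr² = 0.5116 kg·m². The pivot is at distance d = 0.584 m from the centre of mass.
By the parallel-axis theorem, I = I_cm + md² = 0.5116 + 0.5116 = 1.023 kg·m².
T = 2π√(I/(mgd)) = 2π√(1.023/(1.50 × 9.81 × 0.584)) = 2.17 s.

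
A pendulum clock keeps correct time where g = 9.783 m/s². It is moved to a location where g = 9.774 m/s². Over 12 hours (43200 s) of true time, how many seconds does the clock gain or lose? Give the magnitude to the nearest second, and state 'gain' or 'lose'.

The clock's period scales as T ∝ 1/√g, so T'/T = √(9.783/9.774) = 1.00046.
In 43200 s of true time the clock registers 43200/1.00046 = 43180.1 s, so it loses 20 s.

lose 20 s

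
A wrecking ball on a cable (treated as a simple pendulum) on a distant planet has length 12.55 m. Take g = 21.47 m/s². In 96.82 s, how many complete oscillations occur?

20

T = 2π√(L/g) = 2π√(12.55/21.47) = 4.8038 s.
Number of complete oscillations = ⌊96.82/4.8038⌋ = ⌊20.155⌋ = 20.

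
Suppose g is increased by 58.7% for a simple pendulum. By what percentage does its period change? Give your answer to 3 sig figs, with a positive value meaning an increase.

T ∝ 1/√g, so T'/T = 1/√(1.587) = 0.7938.
Percentage change in T = (0.7938 − 1) × 100% = -20.6%.

-20.6%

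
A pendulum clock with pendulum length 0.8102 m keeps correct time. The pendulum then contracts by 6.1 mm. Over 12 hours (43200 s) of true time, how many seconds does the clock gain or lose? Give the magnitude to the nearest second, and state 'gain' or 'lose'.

T ∝ √L, so T'/T = √(0.80410/0.8102) = 0.996228.
In 43200 s of true time the clock registers 43200/0.996228 = 43363.6 s, so it gains 164 s.

gain 164 s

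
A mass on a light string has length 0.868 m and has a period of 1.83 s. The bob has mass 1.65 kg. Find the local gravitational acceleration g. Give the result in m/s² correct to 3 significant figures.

10.2 m/s²

From T = 2π√(L/g), g = 4π²L/T² = 4π² × 0.868/1.830² = 10.2 m/s².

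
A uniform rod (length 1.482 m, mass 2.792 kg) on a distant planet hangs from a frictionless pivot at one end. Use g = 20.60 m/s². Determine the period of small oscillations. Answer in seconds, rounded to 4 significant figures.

1.376 s

For a physical pendulum T = 2π√(I/(mgd)), with d = 0.74100 m from pivot to centre of mass.
I_cm = mL²/12 = 2.792 × 1.482²/12 = 0.51101 kg·m²; I = I_cm + md² = 0.51101 + 2.792 × 0.74100² = 2.0440 kg·m².
T = 2π√(2.0440/(2.792 × 20.60 × 0.74100)) = 1.376 s.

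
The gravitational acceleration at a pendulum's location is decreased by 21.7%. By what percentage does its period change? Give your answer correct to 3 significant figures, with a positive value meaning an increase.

13.0%

T ∝ 1/√g, so T'/T = 1/√(0.7830) = 1.130.
Percentage change in T = (1.130 − 1) × 100% = 13.0%.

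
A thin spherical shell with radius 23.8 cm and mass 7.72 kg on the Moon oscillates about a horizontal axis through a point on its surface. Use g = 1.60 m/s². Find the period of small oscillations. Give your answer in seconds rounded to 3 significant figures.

3.13 s

I_cm = (2/3)mr² = 0.2915 kg·m². The pivot is at distance d = 0.238 m from the centre of mass.
By the parallel-axis theorem, I = I_cm + md² = 0.2915 + 0.4373 = 0.7288 kg·m².
T = 2π√(I/(mgd)) = 2π√(0.7288/(7.72 × 1.60 × 0.238)) = 3.13 s.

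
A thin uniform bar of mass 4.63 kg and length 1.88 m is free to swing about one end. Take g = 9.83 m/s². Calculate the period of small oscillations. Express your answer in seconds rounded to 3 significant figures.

2.24 s

For a physical pendulum T = 2π√(I/(mgd)), with d = 0.9400 m from pivot to centre of mass.
I_cm = mL²/12 = 4.63 × 1.88²/12 = 1.364 kg·m²; I = I_cm + md² = 1.364 + 4.63 × 0.9400² = 5.455 kg·m².
T = 2π√(5.455/(4.63 × 9.83 × 0.9400)) = 2.24 s.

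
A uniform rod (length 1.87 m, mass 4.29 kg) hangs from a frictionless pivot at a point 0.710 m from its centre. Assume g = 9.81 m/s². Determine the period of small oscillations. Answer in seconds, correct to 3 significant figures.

For a physical pendulum T = 2π√(I/(mgd)), with d = 0.7100 m from pivot to centre of mass.
I_cm = mL²/12 = 4.29 × 1.87²/12 = 1.250 kg·m²; I = I_cm + md² = 1.250 + 4.29 × 0.7100² = 3.413 kg·m².
T = 2π√(3.413/(4.29 × 9.81 × 0.7100)) = 2.12 s.

2.12 s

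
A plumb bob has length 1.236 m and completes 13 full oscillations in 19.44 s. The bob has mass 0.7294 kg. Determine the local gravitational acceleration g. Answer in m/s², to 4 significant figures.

T = 19.44/13 = 1.4954 s.
From T = 2π√(L/g), g = 4π²L/T² = 4π² × 1.236/1.4954² = 21.82 m/s².

21.82 m/s²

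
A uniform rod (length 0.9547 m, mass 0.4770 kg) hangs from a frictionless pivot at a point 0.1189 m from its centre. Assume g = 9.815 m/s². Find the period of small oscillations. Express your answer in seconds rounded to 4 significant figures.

For a physical pendulum T = 2π√(I/(mgd)), with d = 0.11890 m from pivot to centre of mass.
I_cm = mL²/12 = 0.4770 × 0.9547²/12 = 0.036230 kg·m²; I = I_cm + md² = 0.036230 + 0.4770 × 0.11890² = 0.042974 kg·m².
T = 2π√(0.042974/(0.4770 × 9.815 × 0.11890)) = 1.746 s.

1.746 s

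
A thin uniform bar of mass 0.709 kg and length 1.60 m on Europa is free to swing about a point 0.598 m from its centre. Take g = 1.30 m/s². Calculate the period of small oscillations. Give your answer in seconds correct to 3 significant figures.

5.38 s

For a physical pendulum T = 2π√(I/(mgd)), with d = 0.5980 m from pivot to centre of mass.
I_cm = mL²/12 = 0.709 × 1.60²/12 = 0.1513 kg·m²; I = I_cm + md² = 0.1513 + 0.709 × 0.5980² = 0.4048 kg·m².
T = 2π√(0.4048/(0.709 × 1.30 × 0.5980)) = 5.38 s.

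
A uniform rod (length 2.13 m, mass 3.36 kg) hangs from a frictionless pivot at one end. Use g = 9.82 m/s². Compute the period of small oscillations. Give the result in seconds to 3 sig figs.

2.39 s

For a physical pendulum T = 2π√(I/(mgd)), with d = 1.065 m from pivot to centre of mass.
I_cm = mL²/12 = 3.36 × 2.13²/12 = 1.270 kg·m²; I = I_cm + md² = 1.270 + 3.36 × 1.065² = 5.081 kg·m².
T = 2π√(5.081/(3.36 × 9.82 × 1.065)) = 2.39 s.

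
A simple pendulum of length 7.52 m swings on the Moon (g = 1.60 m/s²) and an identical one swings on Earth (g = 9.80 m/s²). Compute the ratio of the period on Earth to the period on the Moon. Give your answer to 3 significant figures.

0.404

T ∝ 1/√g, so T₂/T₁ = √(g₁/g₂) = √(1.60/9.80) = 0.404.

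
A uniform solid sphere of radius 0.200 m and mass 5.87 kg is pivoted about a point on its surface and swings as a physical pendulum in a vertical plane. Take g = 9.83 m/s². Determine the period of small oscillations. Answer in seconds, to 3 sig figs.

I_cm = (2/5)mr² = 0.09392 kg·m². The pivot is at distance d = 0.200 m from the centre of mass.
By the parallel-axis theorem, I = I_cm + md² = 0.09392 + 0.2348 = 0.3287 kg·m².
T = 2π√(I/(mgd)) = 2π√(0.3287/(5.87 × 9.83 × 0.200)) = 1.06 s.

1.06 s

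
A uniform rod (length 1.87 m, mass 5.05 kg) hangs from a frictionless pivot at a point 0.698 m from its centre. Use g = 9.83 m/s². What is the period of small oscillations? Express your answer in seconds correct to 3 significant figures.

For a physical pendulum T = 2π√(I/(mgd)), with d = 0.6980 m from pivot to centre of mass.
I_cm = mL²/12 = 5.05 × 1.87²/12 = 1.472 kg·m²; I = I_cm + md² = 1.472 + 5.05 × 0.6980² = 3.932 kg·m².
T = 2π√(3.932/(5.05 × 9.83 × 0.6980)) = 2.12 s.

2.12 s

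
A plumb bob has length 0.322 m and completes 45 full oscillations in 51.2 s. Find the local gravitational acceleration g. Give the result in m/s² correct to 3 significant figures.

T = 51.2/45 = 1.138 s.
From T = 2π√(L/g), g = 4π²L/T² = 4π² × 0.322/1.138² = 9.82 m/s².

9.82 m/s²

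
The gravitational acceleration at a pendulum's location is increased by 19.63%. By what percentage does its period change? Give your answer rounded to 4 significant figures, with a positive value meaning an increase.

-8.572%

T ∝ 1/√g, so T'/T = 1/√(1.1963) = 0.91428.
Percentage change in T = (0.91428 − 1) × 100% = -8.572%.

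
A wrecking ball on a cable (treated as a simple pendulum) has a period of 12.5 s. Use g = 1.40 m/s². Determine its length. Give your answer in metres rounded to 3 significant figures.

From T = 2π√(L/g), L = gT²/(4π²) = 1.40 × 12.50²/(4π²) = 5.54 m.

5.54 m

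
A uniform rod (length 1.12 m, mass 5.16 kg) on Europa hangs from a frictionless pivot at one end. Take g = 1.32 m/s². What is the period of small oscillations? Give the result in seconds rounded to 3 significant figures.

4.73 s

For a physical pendulum T = 2π√(I/(mgd)), with d = 0.5600 m from pivot to centre of mass.
I_cm = mL²/12 = 5.16 × 1.12²/12 = 0.5394 kg·m²; I = I_cm + md² = 0.5394 + 5.16 × 0.5600² = 2.158 kg·m².
T = 2π√(2.158/(5.16 × 1.32 × 0.5600)) = 4.73 s.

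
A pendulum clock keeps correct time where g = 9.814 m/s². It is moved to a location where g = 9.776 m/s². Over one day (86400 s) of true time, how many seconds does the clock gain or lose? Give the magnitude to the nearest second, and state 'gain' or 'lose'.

The clock's period scales as T ∝ 1/√g, so T'/T = √(9.814/9.776) = 1.00194.
In 86400 s of true time the clock registers 86400/1.00194 = 86232.6 s, so it loses 167 s.

lose 167 s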